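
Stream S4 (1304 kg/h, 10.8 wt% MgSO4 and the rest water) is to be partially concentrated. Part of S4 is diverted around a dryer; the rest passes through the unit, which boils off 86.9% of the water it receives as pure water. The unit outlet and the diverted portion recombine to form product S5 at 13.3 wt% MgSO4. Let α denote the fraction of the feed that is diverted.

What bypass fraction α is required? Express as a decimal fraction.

All 1304×0.108 = 140.83 kg/h of MgSO4 reaches S5, so S5 = 140.83/0.133 = 1058.9 kg/h and vapour = 245.11 kg/h.
The evaporator receives (1−α)·1304 of feed at 0.892 water and removes 0.869 of that water:
0.869×0.892×(1−α)×1304 = 245.11
(1−α) = 245.11/1010.8 = 0.2425;  α = 0.7575.

0.758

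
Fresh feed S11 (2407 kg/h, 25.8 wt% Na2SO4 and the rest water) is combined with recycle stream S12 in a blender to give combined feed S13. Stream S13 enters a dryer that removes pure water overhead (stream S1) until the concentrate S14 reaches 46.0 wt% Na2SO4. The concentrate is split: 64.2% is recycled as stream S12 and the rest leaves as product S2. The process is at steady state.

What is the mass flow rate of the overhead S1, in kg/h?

1057 kg/h

Overall Na2SO4 balance (none leaves overhead): Na2SO4 in fresh feed = Na2SO4 in product, i.e. 2407×0.258 = (1−0.642)·S14·0.460.
S14 = 621.01/(0.460×0.358) = 3771 kg/h.
Recycle S12 = 0.642×3771 = 2421 kg/h.
Combined feed S13 = 2407 + 2421 = 4828 kg/h.
Overhead S1 = S13 − S14 = 4828 − 3771 = 1057 kg/h.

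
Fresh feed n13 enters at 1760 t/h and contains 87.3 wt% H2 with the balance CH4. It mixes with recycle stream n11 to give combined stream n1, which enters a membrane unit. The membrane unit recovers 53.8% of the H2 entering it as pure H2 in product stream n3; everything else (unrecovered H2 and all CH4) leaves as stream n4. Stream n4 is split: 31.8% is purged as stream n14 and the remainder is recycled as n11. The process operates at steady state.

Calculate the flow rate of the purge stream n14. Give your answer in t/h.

553.1 t/h

CH4 enters only via n13 and leaves only via the purge: 1760×0.127 = 0.318×(CH4 in n4), and the membrane unit passes all CH4, so CH4 in n1 = CH4 in n4 = 702.89 t/h.
H2 in n1: m_A = 1760×0.873 + (1−0.318)·(1−0.538)·m_A, so m_A = 1536.5/0.6849 = 2243.3 t/h.
n4 = (1−0.538)×2243.3 + 702.89 = 1739.3 t/h.
Purge n14 = 0.318×1739.3 = 553.1 t/h.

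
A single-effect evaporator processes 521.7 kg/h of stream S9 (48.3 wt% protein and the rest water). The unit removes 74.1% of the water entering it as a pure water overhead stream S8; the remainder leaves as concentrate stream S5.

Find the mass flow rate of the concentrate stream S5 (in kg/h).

water entering = 521.7×0.517 = 269.72 kg/h; overhead removed = 0.741×269.72 = 199.86 kg/h.
Concentrate = 521.7 − 199.86 = 321.84 kg/h.

321.8 kg/h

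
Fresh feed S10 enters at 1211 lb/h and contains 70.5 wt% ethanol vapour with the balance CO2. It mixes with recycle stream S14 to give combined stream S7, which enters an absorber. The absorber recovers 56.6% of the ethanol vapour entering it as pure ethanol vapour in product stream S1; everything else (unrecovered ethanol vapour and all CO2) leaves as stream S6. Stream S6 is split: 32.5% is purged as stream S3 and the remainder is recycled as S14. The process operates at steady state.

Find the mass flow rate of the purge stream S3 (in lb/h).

CO2 enters only via S10 and leaves only via the purge: 1211×0.295 = 0.325×(CO2 in S6), and the absorber passes all CO2, so CO2 in S7 = CO2 in S6 = 1099.2 lb/h.
ethanol vapour in S7: m_A = 1211×0.705 + (1−0.325)·(1−0.566)·m_A, so m_A = 853.75/0.7070 = 1207.5 lb/h.
S6 = (1−0.566)×1207.5 + 1099.2 = 1623.3 lb/h.
Purge S3 = 0.325×1623.3 = 527.56 lb/h.

527.6 lb/h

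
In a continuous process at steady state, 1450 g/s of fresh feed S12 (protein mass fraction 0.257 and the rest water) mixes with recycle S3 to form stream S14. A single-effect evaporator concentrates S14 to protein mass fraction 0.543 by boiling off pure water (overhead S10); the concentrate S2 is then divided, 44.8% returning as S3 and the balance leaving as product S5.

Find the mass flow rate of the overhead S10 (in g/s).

Overall protein balance (none leaves overhead): protein in fresh feed = protein in product, i.e. 1450×0.257 = (1−0.448)·S2·0.543.
S2 = 372.65/(0.543×0.552) = 1243.3 g/s.
Recycle S3 = 0.448×1243.3 = 556.98 g/s.
Combined feed S14 = 1450 + 556.98 = 2007 g/s.
Overhead S10 = S14 − S2 = 2007 − 1243.3 = 763.72 g/s.

763.7 g/s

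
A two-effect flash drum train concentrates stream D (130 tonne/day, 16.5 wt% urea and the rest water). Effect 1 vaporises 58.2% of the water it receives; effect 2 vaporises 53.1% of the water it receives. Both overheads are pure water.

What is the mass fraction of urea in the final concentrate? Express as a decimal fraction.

0.502

water in feed = 130×0.835 = 108.55 tonne/day.
After stage 1: water left = (1−0.582)×108.55 = 45.374; stream total = 66.824 tonne/day.
After stage 2: water left = (1−0.531)×45.374 = 21.28; final concentrate = 42.73 tonne/day.
urea fraction = 21.45/42.73 = 0.502.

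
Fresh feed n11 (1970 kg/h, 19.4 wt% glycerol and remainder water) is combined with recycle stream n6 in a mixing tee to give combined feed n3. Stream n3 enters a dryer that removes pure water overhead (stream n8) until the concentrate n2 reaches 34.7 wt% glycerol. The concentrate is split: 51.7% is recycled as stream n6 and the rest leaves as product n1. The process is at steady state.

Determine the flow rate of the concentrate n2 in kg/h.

Overall glycerol balance (none leaves overhead): glycerol in fresh feed = glycerol in product, i.e. 1970×0.194 = (1−0.517)·n2·0.347.
n2 = 382.18/(0.347×0.483) = 2280.3 kg/h.

2280 kg/h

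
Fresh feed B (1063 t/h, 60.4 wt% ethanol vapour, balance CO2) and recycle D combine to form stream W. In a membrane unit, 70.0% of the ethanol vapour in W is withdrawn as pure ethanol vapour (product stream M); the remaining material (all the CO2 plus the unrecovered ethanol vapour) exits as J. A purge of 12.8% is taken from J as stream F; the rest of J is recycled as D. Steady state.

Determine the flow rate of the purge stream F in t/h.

454.3 t/h

CO2 enters only via B and leaves only via the purge: 1063×0.396 = 0.128×(CO2 in J), and the membrane unit passes all CO2, so CO2 in W = CO2 in J = 3288.7 t/h.
ethanol vapour in W: m_A = 1063×0.604 + (1−0.128)·(1−0.700)·m_A, so m_A = 642.05/0.7384 = 869.52 t/h.
J = (1−0.700)×869.52 + 3288.7 = 3549.5 t/h.
Purge F = 0.128×3549.5 = 454.34 t/h.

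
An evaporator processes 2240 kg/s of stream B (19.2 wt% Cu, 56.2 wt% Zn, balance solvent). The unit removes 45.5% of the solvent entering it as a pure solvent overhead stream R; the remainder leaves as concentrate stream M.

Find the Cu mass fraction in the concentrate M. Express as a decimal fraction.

Cu is not removed: 2240×0.192 = 430.08 kg/s of Cu enters M.
solvent entering = 2240×0.246 = 551.04 kg/s; overhead removed = 0.455×551.04 = 250.72 kg/s.
Concentrate = 2240 − 250.72 = 1989.3 kg/s.
Mass fraction = 430.08/1989.3 = 0.216.

0.216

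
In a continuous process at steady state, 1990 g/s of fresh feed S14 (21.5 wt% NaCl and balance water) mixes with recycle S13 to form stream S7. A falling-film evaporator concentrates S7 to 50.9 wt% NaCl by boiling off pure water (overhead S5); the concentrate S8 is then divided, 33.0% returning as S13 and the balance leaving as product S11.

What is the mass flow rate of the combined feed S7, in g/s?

2404 g/s

Overall NaCl balance (none leaves overhead): NaCl in fresh feed = NaCl in product, i.e. 1990×0.215 = (1−0.330)·S8·0.509.
S8 = 427.85/(0.509×0.670) = 1254.6 g/s.
Recycle S13 = 0.330×1254.6 = 414.01 g/s.
Combined feed S7 = 1990 + 414.01 = 2404 g/s.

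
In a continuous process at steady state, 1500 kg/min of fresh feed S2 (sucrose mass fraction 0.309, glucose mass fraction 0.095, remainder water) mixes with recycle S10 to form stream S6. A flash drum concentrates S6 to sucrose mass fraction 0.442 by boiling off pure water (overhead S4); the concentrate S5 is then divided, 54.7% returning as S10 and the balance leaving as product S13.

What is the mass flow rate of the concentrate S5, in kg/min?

2315 kg/min

Overall sucrose balance (none leaves overhead): sucrose in fresh feed = sucrose in product, i.e. 1500×0.309 = (1−0.547)·S5·0.442.
S5 = 463.5/(0.442×0.453) = 2314.9 kg/min.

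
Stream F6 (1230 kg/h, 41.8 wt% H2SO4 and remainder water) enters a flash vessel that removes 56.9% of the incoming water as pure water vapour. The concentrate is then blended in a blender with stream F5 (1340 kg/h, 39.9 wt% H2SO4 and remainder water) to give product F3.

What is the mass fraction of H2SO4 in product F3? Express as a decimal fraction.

0.485

Vapour removed = 0.569×0.582×1230 = 407.32 kg/h; concentrate = 822.68 kg/h.
H2SO4 reaching the mixer = 514.14 (from concentrate) + 1340×0.399 = 1048.8 kg/h.
Product flow = 822.68 + 1340 = 2162.7 kg/h; H2SO4 fraction = 0.485.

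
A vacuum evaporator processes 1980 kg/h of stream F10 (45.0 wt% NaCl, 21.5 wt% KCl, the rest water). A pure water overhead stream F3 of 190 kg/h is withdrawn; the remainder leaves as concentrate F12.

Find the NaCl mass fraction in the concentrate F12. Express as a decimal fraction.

NaCl is not removed: 1980×0.450 = 891 kg/h of NaCl enters F12.
Concentrate = 1980 − 190 = 1790 kg/h.
Mass fraction = 891/1790 = 0.498.

0.498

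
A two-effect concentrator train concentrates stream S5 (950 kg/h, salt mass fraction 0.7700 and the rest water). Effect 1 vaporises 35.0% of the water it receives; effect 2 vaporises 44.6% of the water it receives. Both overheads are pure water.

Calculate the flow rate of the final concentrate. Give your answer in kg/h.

water in feed = 950×0.230 = 218.5 kg/h.
After stage 1: water left = (1−0.350)×218.5 = 142.03; stream total = 873.52 kg/h.
After stage 2: water left = (1−0.446)×142.03 = 78.682; final concentrate = 810.18 kg/h.

810.2 kg/h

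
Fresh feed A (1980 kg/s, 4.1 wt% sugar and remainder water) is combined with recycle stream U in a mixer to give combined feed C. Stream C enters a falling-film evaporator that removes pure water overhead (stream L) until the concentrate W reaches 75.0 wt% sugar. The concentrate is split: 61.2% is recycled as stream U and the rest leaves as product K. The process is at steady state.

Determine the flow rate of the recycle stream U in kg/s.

170.7 kg/s

Overall sugar balance (none leaves overhead): sugar in fresh feed = sugar in product, i.e. 1980×0.041 = (1−0.612)·W·0.750.
W = 81.18/(0.750×0.388) = 278.97 kg/s.
Recycle U = 0.612×278.97 = 170.73 kg/s.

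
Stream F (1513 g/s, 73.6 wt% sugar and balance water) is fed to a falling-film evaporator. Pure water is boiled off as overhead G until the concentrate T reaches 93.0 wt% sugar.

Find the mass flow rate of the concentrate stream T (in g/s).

sugar is conserved: 1513×0.736 = 1113.6 g/s all reports to the concentrate.
Concentrate = 1113.6/(target fraction) = 1197.4 g/s.

1197 g/s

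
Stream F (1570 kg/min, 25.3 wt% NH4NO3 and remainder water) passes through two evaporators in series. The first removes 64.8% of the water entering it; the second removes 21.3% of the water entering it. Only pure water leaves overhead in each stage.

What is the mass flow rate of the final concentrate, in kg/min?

water in feed = 1570×0.747 = 1172.8 kg/min.
After stage 1: water left = (1−0.648)×1172.8 = 412.82; stream total = 810.03 kg/min.
After stage 2: water left = (1−0.213)×412.82 = 324.89; final concentrate = 722.1 kg/min.

722.1 kg/min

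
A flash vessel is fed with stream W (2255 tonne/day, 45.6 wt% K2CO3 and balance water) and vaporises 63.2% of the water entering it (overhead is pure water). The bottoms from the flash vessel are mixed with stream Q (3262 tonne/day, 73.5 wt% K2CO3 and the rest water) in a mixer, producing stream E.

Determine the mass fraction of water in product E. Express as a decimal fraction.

Vapour removed = 0.632×0.544×2255 = 775.29 tonne/day; concentrate = 1479.7 tonne/day.
water reaching the mixer = 451.43 (from concentrate) + 3262×0.265 = 1315.9 tonne/day.
Product flow = 1479.7 + 3262 = 4741.7 tonne/day; water fraction = 0.278.

0.278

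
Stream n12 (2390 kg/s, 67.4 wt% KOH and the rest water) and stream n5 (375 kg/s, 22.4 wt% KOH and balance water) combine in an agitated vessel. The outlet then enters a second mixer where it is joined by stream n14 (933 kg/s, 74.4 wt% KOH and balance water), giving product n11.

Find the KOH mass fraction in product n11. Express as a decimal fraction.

0.646

Overall, product flow = 3698 kg/s.
KOH in = 2390×0.674 + 375×0.224 + 933×0.744 = 2389 kg/s.
KOH fraction in n11 = 0.646.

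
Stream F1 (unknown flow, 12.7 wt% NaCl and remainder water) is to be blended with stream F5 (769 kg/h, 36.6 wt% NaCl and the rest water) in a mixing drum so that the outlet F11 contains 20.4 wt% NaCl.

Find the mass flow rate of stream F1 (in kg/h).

1618 kg/h

Let F1 be the unknown flow. Total out = 769 + F1.
NaCl balance: 281.45 + 0.127·F1 = 0.204·(769 + F1)
(0.127 − 0.204)·F1 = 0.204×769 − 281.45 = -124.58
F1 = -124.58 / -0.077 = 1617.9 kg/h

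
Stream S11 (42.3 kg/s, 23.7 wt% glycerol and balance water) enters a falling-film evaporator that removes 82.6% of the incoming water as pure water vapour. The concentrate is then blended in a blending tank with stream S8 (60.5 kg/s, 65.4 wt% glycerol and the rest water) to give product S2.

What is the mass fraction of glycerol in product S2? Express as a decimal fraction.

0.651

Vapour removed = 0.826×0.763×42.3 = 26.659 kg/s; concentrate = 15.641 kg/s.
glycerol reaching the mixer = 10.025 (from concentrate) + 60.5×0.654 = 49.592 kg/s.
Product flow = 15.641 + 60.5 = 76.141 kg/s; glycerol fraction = 0.651.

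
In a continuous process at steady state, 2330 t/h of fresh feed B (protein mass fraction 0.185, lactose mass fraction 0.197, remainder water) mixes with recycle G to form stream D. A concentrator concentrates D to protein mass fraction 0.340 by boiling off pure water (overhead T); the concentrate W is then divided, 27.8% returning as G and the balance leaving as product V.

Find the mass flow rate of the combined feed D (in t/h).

2818 t/h

Overall protein balance (none leaves overhead): protein in fresh feed = protein in product, i.e. 2330×0.185 = (1−0.278)·W·0.340.
W = 431.05/(0.340×0.722) = 1755.9 t/h.
Recycle G = 0.278×1755.9 = 488.15 t/h.
Combined feed D = 2330 + 488.15 = 2818.2 t/h.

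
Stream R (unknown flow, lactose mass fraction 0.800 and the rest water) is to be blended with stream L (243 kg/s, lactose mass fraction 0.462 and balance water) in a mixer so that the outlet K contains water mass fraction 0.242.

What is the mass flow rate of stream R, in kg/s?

1713 kg/s

Let R be the unknown flow. Total out = 243 + R.
water balance: 130.73 + 0.200·R = 0.242·(243 + R)
(0.200 − 0.242)·R = 0.242×243 − 130.73 = -71.928
R = -71.928 / -0.042 = 1712.6 kg/s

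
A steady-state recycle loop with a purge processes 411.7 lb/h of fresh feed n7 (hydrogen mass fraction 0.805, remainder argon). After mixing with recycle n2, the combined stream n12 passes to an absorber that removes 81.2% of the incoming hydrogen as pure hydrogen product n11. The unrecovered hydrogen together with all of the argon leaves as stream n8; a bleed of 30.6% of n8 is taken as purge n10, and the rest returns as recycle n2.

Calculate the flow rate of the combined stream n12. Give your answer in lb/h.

argon enters only via n7 and leaves only via the purge: 411.7×0.195 = 0.306×(argon in n8), and the absorber passes all argon, so argon in n12 = argon in n8 = 262.36 lb/h.
hydrogen in n12: m_A = 411.7×0.805 + (1−0.306)·(1−0.812)·m_A, so m_A = 331.42/0.8695 = 381.15 lb/h.
n12 = 381.15 + 262.36 = 643.51 lb/h.

643.5 lb/h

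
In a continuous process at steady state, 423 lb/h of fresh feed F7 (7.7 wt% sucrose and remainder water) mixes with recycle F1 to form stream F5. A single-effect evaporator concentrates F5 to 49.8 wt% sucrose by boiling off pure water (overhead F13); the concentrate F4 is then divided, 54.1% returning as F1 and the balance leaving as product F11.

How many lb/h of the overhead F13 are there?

357.6 lb/h

Overall sucrose balance (none leaves overhead): sucrose in fresh feed = sucrose in product, i.e. 423×0.077 = (1−0.541)·F4·0.498.
F4 = 32.571/(0.498×0.459) = 142.49 lb/h.
Recycle F1 = 0.541×142.49 = 77.088 lb/h.
Combined feed F5 = 423 + 77.088 = 500.09 lb/h.
Overhead F13 = F5 − F4 = 500.09 − 142.49 = 357.6 lb/h.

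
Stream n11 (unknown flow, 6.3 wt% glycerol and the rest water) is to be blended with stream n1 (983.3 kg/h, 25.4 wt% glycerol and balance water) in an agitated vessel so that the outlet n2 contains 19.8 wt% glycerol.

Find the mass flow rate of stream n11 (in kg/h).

407.9 kg/h

Let n11 be the unknown flow. Total out = 983.3 + n11.
glycerol balance: 249.76 + 0.063·n11 = 0.198·(983.3 + n11)
(0.063 − 0.198)·n11 = 0.198×983.3 − 249.76 = -55.065
n11 = -55.065 / -0.135 = 407.89 kg/h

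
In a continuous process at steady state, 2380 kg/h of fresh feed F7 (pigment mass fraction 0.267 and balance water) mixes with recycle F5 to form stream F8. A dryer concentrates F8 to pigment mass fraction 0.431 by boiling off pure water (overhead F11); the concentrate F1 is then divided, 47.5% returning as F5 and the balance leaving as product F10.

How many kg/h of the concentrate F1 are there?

2808 kg/h

Overall pigment balance (none leaves overhead): pigment in fresh feed = pigment in product, i.e. 2380×0.267 = (1−0.475)·F1·0.431.
F1 = 635.46/(0.431×0.525) = 2808.4 kg/h.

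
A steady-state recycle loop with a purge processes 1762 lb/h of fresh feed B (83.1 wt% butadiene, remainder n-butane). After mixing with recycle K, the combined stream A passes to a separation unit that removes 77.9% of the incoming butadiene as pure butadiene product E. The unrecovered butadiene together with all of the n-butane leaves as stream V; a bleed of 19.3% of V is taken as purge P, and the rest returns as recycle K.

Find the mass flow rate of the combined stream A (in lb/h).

3325 lb/h

n-butane enters only via B and leaves only via the purge: 1762×0.169 = 0.193×(n-butane in V), and the separation unit passes all n-butane, so n-butane in A = n-butane in V = 1542.9 lb/h.
butadiene in A: m_A = 1762×0.831 + (1−0.193)·(1−0.779)·m_A, so m_A = 1464.2/0.8217 = 1782 lb/h.
A = 1782 + 1542.9 = 3324.9 lb/h.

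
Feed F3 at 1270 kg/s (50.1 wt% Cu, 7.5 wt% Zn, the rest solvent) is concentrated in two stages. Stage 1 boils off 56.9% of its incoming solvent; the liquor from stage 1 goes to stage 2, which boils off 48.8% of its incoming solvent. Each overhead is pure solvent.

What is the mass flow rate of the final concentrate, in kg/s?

solvent in feed = 1270×0.424 = 538.48 kg/s.
After stage 1: solvent left = (1−0.569)×538.48 = 232.08; stream total = 963.6 kg/s.
After stage 2: solvent left = (1−0.488)×232.08 = 118.83; final concentrate = 850.35 kg/s.

850.3 kg/s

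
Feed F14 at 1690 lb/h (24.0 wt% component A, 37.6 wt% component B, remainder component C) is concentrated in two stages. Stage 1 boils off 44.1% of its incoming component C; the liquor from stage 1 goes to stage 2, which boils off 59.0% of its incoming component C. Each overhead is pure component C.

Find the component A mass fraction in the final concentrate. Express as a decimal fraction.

component C in feed = 1690×0.384 = 648.96 lb/h.
After stage 1: component C left = (1−0.441)×648.96 = 362.77; stream total = 1403.8 lb/h.
After stage 2: component C left = (1−0.590)×362.77 = 148.74; final concentrate = 1189.8 lb/h.
component A fraction = 405.6/1189.8 = 0.341.

0.341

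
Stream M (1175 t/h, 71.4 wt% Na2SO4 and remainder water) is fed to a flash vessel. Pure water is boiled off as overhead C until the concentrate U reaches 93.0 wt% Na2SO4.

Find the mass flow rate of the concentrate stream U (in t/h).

Na2SO4 is conserved: 1175×0.714 = 838.95 t/h all reports to the concentrate.
Concentrate = 838.95/(target fraction) = 902.1 t/h.

902.1 t/h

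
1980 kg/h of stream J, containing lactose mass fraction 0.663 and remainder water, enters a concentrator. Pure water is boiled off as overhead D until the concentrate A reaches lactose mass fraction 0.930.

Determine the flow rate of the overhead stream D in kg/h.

lactose is conserved: 1980×0.663 = 1312.7 kg/h all reports to the concentrate.
Concentrate = 1312.7/(target fraction) = 1411.5 kg/h.
Overhead = 1980 − 1411.5 = 568.45 kg/h.

568.5 kg/h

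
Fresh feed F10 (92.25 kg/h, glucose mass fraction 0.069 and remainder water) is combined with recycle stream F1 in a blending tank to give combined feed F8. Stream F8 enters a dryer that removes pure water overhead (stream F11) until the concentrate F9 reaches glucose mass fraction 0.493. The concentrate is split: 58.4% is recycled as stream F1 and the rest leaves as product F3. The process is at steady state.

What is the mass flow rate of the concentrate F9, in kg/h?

31.04 kg/h

Overall glucose balance (none leaves overhead): glucose in fresh feed = glucose in product, i.e. 92.25×0.069 = (1−0.584)·F9·0.493.
F9 = 6.3653/(0.493×0.416) = 31.037 kg/h.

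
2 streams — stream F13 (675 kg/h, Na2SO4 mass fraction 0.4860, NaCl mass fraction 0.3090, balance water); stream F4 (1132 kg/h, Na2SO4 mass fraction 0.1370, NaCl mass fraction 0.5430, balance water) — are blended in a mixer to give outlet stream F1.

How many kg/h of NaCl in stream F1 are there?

NaCl out = NaCl in = 675×0.309 + 1132×0.543 = 823.25 kg/h.

823.3 kg/h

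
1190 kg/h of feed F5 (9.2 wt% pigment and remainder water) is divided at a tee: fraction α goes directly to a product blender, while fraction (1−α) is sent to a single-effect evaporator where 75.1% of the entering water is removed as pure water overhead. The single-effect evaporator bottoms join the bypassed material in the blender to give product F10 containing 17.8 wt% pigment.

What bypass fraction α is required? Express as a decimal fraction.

All 1190×0.092 = 109.48 kg/h of pigment reaches F10, so F10 = 109.48/0.178 = 615.06 kg/h and vapour = 574.94 kg/h.
The evaporator receives (1−α)·1190 of feed at 0.908 water and removes 0.751 of that water:
0.751×0.908×(1−α)×1190 = 574.94
(1−α) = 574.94/811.47 = 0.7085;  α = 0.2915.

0.291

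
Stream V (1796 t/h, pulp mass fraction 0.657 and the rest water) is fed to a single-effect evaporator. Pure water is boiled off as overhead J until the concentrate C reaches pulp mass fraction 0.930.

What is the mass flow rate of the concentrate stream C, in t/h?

1269 t/h

pulp is conserved: 1796×0.657 = 1180 t/h all reports to the concentrate.
Concentrate = 1180/(target fraction) = 1268.8 t/h.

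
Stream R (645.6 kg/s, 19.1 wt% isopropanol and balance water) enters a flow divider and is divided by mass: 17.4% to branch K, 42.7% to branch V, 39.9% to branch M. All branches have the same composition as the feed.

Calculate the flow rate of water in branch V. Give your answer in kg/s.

Branch V total = 0.427×645.6 = 275.67 kg/s.
water in V = 0.809×275.67 = 223.02 kg/s.

223 kg/s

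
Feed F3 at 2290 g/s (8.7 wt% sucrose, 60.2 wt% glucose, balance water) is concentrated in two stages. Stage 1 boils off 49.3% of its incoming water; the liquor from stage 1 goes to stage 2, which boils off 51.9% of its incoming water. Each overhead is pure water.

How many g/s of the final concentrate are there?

water in feed = 2290×0.311 = 712.19 g/s.
After stage 1: water left = (1−0.493)×712.19 = 361.08; stream total = 1938.9 g/s.
After stage 2: water left = (1−0.519)×361.08 = 173.68; final concentrate = 1751.5 g/s.

1751 g/s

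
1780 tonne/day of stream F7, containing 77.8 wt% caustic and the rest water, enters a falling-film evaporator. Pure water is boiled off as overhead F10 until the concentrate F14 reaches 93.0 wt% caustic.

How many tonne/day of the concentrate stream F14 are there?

caustic is conserved: 1780×0.778 = 1384.8 tonne/day all reports to the concentrate.
Concentrate = 1384.8/(target fraction) = 1489.1 tonne/day.

1489 tonne/day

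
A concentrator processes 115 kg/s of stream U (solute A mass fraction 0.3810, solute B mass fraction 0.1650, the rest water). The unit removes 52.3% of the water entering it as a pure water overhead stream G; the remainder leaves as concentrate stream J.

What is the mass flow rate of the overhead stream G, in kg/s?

27.31 kg/s

water entering = 115×0.454 = 52.21 kg/s; overhead removed = 0.523×52.21 = 27.306 kg/s.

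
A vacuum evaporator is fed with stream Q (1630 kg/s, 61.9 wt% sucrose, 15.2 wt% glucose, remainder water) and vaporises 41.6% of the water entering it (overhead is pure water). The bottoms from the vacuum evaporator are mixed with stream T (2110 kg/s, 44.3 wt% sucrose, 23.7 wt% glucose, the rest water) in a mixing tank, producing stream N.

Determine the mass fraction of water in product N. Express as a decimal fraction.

0.249

Vapour removed = 0.416×0.229×1630 = 155.28 kg/s; concentrate = 1474.7 kg/s.
water reaching the mixer = 217.99 (from concentrate) + 2110×0.320 = 893.19 kg/s.
Product flow = 1474.7 + 2110 = 3584.7 kg/s; water fraction = 0.249.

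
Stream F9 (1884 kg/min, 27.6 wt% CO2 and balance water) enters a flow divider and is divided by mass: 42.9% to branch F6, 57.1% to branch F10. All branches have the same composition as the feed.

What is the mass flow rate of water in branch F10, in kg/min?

Branch F10 total = 0.571×1884 = 1075.8 kg/min.
water in F10 = 0.724×1075.8 = 778.85 kg/min.

778.9 kg/min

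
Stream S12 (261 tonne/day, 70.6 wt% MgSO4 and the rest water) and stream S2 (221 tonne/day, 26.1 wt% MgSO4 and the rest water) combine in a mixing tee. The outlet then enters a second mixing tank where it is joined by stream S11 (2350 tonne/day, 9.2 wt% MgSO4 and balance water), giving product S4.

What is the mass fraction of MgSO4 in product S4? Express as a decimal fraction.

0.162

Overall, product flow = 2832 tonne/day.
MgSO4 in = 261×0.706 + 221×0.261 + 2350×0.092 = 458.15 tonne/day.
MgSO4 fraction in S4 = 0.162.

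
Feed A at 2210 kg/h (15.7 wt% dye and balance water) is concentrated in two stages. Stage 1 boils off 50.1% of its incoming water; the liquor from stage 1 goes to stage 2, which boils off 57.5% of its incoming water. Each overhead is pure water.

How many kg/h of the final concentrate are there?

742.1 kg/h

water in feed = 2210×0.843 = 1863 kg/h.
After stage 1: water left = (1−0.501)×1863 = 929.65; stream total = 1276.6 kg/h.
After stage 2: water left = (1−0.575)×929.65 = 395.1; final concentrate = 742.07 kg/h.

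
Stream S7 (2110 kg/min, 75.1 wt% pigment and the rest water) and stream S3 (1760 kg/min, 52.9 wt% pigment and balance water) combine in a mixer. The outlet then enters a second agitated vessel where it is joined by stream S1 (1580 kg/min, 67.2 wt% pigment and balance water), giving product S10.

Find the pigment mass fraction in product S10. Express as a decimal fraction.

Overall, product flow = 5450 kg/min.
pigment in = 2110×0.751 + 1760×0.529 + 1580×0.672 = 3577.4 kg/min.
pigment fraction in S10 = 0.656.

0.656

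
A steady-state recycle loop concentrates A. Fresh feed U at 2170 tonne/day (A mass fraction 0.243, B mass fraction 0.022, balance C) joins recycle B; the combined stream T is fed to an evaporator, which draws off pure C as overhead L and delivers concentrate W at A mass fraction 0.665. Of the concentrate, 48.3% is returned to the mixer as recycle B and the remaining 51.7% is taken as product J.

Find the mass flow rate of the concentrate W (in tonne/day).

Overall A balance (none leaves overhead): A in fresh feed = A in product, i.e. 2170×0.243 = (1−0.483)·W·0.665.
W = 527.31/(0.665×0.517) = 1533.7 tonne/day.

1534 tonne/day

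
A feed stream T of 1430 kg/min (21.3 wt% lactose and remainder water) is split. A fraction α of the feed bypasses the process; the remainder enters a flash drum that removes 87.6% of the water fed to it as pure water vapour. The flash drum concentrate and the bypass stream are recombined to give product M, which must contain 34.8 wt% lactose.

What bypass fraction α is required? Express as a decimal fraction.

0.437

All 1430×0.213 = 304.59 kg/min of lactose reaches M, so M = 304.59/0.348 = 875.26 kg/min and vapour = 554.74 kg/min.
The evaporator receives (1−α)·1430 of feed at 0.787 water and removes 0.876 of that water:
0.876×0.787×(1−α)×1430 = 554.74
(1−α) = 554.74/985.86 = 0.5627;  α = 0.4373.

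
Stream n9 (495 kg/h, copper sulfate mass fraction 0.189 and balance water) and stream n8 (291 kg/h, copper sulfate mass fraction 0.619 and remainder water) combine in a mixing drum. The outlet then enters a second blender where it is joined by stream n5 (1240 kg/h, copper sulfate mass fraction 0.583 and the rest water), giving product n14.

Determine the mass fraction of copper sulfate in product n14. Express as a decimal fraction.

0.492

Overall, product flow = 2026 kg/h.
copper sulfate in = 495×0.189 + 291×0.619 + 1240×0.583 = 996.6 kg/h.
copper sulfate fraction in n14 = 0.492.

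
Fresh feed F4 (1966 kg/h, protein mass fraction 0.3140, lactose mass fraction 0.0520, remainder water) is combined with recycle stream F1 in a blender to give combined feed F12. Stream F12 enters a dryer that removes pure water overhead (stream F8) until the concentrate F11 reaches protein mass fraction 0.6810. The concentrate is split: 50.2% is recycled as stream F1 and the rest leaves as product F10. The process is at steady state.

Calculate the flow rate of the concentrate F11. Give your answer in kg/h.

Overall protein balance (none leaves overhead): protein in fresh feed = protein in product, i.e. 1966×0.314 = (1−0.502)·F11·0.681.
F11 = 617.32/(0.681×0.498) = 1820.3 kg/h.

1820 kg/h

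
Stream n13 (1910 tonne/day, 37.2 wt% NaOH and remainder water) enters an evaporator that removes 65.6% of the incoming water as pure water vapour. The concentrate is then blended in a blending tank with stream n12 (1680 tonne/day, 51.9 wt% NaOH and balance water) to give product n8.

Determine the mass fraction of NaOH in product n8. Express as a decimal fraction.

0.5645

Vapour removed = 0.656×0.628×1910 = 786.86 tonne/day; concentrate = 1123.1 tonne/day.
NaOH reaching the mixer = 710.52 (from concentrate) + 1680×0.519 = 1582.4 tonne/day.
Product flow = 1123.1 + 1680 = 2803.1 tonne/day; NaOH fraction = 0.5645.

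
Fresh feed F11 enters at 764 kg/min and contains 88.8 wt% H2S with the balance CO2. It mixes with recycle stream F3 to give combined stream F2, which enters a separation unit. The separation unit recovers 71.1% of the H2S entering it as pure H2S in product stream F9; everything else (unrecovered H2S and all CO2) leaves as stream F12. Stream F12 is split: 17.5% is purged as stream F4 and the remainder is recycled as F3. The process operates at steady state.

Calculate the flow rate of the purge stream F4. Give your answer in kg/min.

130.6 kg/min

CO2 enters only via F11 and leaves only via the purge: 764×0.112 = 0.175×(CO2 in F12), and the separation unit passes all CO2, so CO2 in F2 = CO2 in F12 = 488.96 kg/min.
H2S in F2: m_A = 764×0.888 + (1−0.175)·(1−0.711)·m_A, so m_A = 678.43/0.7616 = 890.83 kg/min.
F12 = (1−0.711)×890.83 + 488.96 = 746.41 kg/min.
Purge F4 = 0.175×746.41 = 130.62 kg/min.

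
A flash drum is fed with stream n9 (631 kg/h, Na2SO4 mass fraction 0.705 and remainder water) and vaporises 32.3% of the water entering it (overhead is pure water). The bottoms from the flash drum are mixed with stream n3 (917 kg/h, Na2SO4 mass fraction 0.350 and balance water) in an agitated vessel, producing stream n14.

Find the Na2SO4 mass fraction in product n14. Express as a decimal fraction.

0.515

Vapour removed = 0.323×0.295×631 = 60.125 kg/h; concentrate = 570.88 kg/h.
Na2SO4 reaching the mixer = 444.85 (from concentrate) + 917×0.350 = 765.8 kg/h.
Product flow = 570.88 + 917 = 1487.9 kg/h; Na2SO4 fraction = 0.515.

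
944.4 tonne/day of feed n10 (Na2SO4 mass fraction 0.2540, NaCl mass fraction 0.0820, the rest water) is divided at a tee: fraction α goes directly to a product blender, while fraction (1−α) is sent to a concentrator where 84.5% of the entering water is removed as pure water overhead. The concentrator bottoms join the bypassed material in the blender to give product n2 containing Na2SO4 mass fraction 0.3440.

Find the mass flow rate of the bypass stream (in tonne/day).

504 tonne/day

All 944.4×0.254 = 239.88 tonne/day of Na2SO4 reaches n2, so n2 = 239.88/0.344 = 697.32 tonne/day and vapour = 247.08 tonne/day.
The evaporator receives (1−α)·944.4 of feed at 0.664 water and removes 0.845 of that water:
0.845×0.664×(1−α)×944.4 = 247.08
(1−α) = 247.08/529.88 = 0.4663;  α = 0.5337.
Bypass flow = 0.5337×944.4 = 504.03 tonne/day.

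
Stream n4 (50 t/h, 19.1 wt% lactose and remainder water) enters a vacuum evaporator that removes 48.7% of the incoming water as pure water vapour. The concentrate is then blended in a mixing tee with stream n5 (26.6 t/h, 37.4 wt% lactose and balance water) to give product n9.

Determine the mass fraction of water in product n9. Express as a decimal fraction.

Vapour removed = 0.487×0.809×50 = 19.699 t/h; concentrate = 30.301 t/h.
water reaching the mixer = 20.751 (from concentrate) + 26.6×0.626 = 37.402 t/h.
Product flow = 30.301 + 26.6 = 56.901 t/h; water fraction = 0.657.

0.657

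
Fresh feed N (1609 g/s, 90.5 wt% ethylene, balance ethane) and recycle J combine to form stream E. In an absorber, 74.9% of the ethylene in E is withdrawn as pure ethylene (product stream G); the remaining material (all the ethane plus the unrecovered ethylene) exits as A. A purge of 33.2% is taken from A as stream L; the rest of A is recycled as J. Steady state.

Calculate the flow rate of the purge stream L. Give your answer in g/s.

ethane enters only via N and leaves only via the purge: 1609×0.095 = 0.332×(ethane in A), and the absorber passes all ethane, so ethane in E = ethane in A = 460.41 g/s.
ethylene in E: m_A = 1609×0.905 + (1−0.332)·(1−0.749)·m_A, so m_A = 1456.1/0.8323 = 1749.5 g/s.
A = (1−0.749)×1749.5 + 460.41 = 899.53 g/s.
Purge L = 0.332×899.53 = 298.64 g/s.

298.6 g/s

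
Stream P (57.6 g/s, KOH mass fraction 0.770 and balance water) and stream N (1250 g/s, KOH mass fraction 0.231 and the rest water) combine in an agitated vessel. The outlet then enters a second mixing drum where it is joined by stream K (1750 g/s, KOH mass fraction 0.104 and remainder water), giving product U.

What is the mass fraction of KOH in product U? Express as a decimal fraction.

Overall, product flow = 3057.6 g/s.
KOH in = 57.6×0.770 + 1250×0.231 + 1750×0.104 = 515.1 g/s.
KOH fraction in U = 0.168.

0.168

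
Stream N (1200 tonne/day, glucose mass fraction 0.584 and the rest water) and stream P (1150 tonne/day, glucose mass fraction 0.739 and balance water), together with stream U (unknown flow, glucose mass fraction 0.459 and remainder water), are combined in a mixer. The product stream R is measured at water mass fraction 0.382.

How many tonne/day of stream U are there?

618.6 tonne/day

Let U be the unknown flow. Total out = 2350 + U.
water balance: 799.35 + 0.541·U = 0.382·(2350 + U)
(0.541 − 0.382)·U = 0.382×2350 − 799.35 = 98.35
U = 98.35 / 0.159 = 618.55 tonne/day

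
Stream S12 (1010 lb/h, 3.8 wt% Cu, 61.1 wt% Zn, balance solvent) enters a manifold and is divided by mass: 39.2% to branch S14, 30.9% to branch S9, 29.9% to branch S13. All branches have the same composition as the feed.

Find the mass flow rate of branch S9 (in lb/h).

312.1 lb/h

Branch S9 flow = 0.309×1010 = 312.09 lb/h.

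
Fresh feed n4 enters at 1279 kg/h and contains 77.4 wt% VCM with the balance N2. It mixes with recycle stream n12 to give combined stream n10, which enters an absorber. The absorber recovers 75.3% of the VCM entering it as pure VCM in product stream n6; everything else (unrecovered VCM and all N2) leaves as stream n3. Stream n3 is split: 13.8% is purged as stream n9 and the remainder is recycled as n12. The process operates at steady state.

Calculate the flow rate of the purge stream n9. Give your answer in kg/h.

331.9 kg/h

N2 enters only via n4 and leaves only via the purge: 1279×0.226 = 0.138×(N2 in n3), and the absorber passes all N2, so N2 in n10 = N2 in n3 = 2094.6 kg/h.
VCM in n10: m_A = 1279×0.774 + (1−0.138)·(1−0.753)·m_A, so m_A = 989.95/0.7871 = 1257.7 kg/h.
n3 = (1−0.753)×1257.7 + 2094.6 = 2405.3 kg/h.
Purge n9 = 0.138×2405.3 = 331.93 kg/h.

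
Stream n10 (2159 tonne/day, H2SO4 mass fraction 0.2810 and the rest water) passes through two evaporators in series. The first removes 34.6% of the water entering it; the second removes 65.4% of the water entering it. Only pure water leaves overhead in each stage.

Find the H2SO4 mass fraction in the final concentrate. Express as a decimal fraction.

water in feed = 2159×0.719 = 1552.3 tonne/day.
After stage 1: water left = (1−0.346)×1552.3 = 1015.2; stream total = 1621.9 tonne/day.
After stage 2: water left = (1−0.654)×1015.2 = 351.27; final concentrate = 957.94 tonne/day.
H2SO4 fraction = 606.68/957.94 = 0.6333.

0.6333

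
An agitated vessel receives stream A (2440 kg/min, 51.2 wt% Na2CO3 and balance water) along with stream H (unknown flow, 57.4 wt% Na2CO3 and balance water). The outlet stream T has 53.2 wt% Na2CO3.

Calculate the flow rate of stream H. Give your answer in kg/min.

1162 kg/min

Let H be the unknown flow. Total out = 2440 + H.
Na2CO3 balance: 1249.3 + 0.574·H = 0.532·(2440 + H)
(0.574 − 0.532)·H = 0.532×2440 − 1249.3 = 48.8
H = 48.8 / 0.042 = 1161.9 kg/min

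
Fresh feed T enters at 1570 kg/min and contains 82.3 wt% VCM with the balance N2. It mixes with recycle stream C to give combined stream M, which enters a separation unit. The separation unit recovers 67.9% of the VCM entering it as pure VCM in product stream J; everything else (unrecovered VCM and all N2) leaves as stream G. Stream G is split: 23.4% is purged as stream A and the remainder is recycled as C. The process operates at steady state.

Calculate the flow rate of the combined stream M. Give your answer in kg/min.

2901 kg/min

N2 enters only via T and leaves only via the purge: 1570×0.177 = 0.234×(N2 in G), and the separation unit passes all N2, so N2 in M = N2 in G = 1187.6 kg/min.
VCM in M: m_A = 1570×0.823 + (1−0.234)·(1−0.679)·m_A, so m_A = 1292.1/0.7541 = 1713.4 kg/min.
M = 1713.4 + 1187.6 = 2901 kg/min.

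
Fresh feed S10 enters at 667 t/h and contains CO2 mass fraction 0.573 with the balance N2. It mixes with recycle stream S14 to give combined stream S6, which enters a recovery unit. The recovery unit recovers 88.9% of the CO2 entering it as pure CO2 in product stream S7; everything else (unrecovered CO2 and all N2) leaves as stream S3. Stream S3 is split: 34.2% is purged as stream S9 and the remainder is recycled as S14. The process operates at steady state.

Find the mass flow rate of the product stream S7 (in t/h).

CO2 in S6: m_A = 667×0.573 + (1−0.342)·(1−0.889)·m_A, so m_A = 382.19/0.9270 = 412.3 t/h.
Product S7 = 0.889×412.3 = 366.54 t/h.

366.5 t/h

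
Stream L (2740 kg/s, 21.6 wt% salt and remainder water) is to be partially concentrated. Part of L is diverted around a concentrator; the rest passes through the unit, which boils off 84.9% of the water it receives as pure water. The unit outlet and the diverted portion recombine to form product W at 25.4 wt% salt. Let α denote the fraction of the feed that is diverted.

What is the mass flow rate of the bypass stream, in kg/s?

All 2740×0.216 = 591.84 kg/s of salt reaches W, so W = 591.84/0.254 = 2330.1 kg/s and vapour = 409.92 kg/s.
The evaporator receives (1−α)·2740 of feed at 0.784 water and removes 0.849 of that water:
0.849×0.784×(1−α)×2740 = 409.92
(1−α) = 409.92/1823.8 = 0.2248;  α = 0.7752.
Bypass flow = 0.7752×2740 = 2124.1 kg/s.

2124 kg/s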